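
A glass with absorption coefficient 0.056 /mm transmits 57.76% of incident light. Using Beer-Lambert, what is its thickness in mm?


Rearrange T = exp(-alpha * thickness):
  thickness = -ln(T) / alpha
  T = 57.76/100 = 0.5776
  ln(T) = -0.54887
  -ln(T) = 0.54887
  thickness = 0.54887 / 0.056 = 9.8 mm

9.8 mm


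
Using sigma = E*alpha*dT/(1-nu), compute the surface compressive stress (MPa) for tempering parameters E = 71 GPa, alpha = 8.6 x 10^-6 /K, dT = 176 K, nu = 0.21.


Tempering stress: sigma = E * alpha * dT / (1 - nu)
  E (MPa) = 71 * 1000 = 71000
  Numerator = 71000 * (8.6 x 10^-6) * 176 = 107.4656
  Denominator = 1 - 0.21 = 0.79
  sigma = 107.4656 / 0.79 = 136.0 MPa

136.0 MPa


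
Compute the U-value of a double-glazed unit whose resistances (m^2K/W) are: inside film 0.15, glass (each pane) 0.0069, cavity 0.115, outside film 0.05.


Total thermal resistance (series):
  R_total = R_in + R_glass + R_air + R_glass + R_out
  R_total = 0.15 + 0.0069 + 0.115 + 0.0069 + 0.05 = 0.3288 m^2K/W
U-value = 1 / R_total = 1 / 0.3288 = 3.041 W/m^2K

3.041 W/m^2K


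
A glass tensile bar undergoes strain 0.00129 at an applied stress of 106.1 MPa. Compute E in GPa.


Young's modulus: E = stress / strain
  E = 106.1 MPa / 0.00129 = 82248.06 MPa
Convert to GPa: 82248.06 / 1000 = 82.25 GPa

82.25 GPa


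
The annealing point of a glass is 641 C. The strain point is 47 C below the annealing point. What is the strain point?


Strain point = annealing point - difference:
  T_strain = 641 - 47 = 594 C

594 C


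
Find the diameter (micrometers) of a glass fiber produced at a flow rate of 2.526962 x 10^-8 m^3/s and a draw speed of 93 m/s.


Cross-sectional area from continuity:
  A = Q / v = 2.526962 x 10^-8 / 93 = 2.717163 x 10^-10 m^2
Diameter from circular cross-section:
  d = sqrt(4A / pi) * 10^6 (m -> um)
  d = sqrt(4 * 2.717163 x 10^-10 / pi) * 10^6 = 18.6 um

18.6 um


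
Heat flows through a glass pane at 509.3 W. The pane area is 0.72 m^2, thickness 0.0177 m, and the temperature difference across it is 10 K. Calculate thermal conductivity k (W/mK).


Fourier's law rearranged: k = Q * t / (A * dT)
  Numerator = 509.3 * 0.0177 = 9.01461
  Denominator = 0.72 * 10 = 7.2
  k = 9.01461 / 7.2 = 1.252 W/mK

1.252 W/mK


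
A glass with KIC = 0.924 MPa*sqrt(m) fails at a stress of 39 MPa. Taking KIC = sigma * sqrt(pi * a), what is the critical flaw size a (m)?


Rearrange KIC = sigma * sqrt(pi * a):
  sqrt(pi * a) = KIC / sigma
  sqrt(pi * a) = 0.924 / 39 = 0.023692
  a = (KIC / sigma)^2 / pi
  a = 0.023692^2 / pi = 0.0001787 m

0.0001787 m


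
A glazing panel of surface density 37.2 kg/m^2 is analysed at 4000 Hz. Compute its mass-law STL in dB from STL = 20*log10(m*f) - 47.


Mass law: STL = 20 * log10(m * f) - 47
  m * f = 37.2 * 4000 = 148800
  log10(148800) = 5.1726
  STL = 20 * 5.1726 - 47 = 103.452 - 47 = 56.5 dB

56.5 dB


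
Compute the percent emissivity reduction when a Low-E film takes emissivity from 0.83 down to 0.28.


Percentage reduction = (1 - coated/uncoated) * 100
  Ratio = 0.28 / 0.83 = 0.3373
  Reduction = (1 - 0.3373) * 100 = 66.3%

66.3%


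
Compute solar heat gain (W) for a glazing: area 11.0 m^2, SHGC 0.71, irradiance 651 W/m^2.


Solar heat gain: Q = Area * SHGC * Irradiance
  Q = 11.0 * 0.71 * 651 = 5084.3 W

5084.3 W


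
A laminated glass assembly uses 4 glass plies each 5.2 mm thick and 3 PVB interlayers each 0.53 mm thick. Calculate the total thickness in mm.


Total thickness = glass contribution + PVB contribution
  Glass: 4 * 5.2 = 20.8 mm
  PVB: 3 * 0.53 = 1.59 mm
  Total = 20.8 + 1.59 = 22.39 mm

22.39 mm


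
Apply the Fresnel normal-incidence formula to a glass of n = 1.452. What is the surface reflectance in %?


Fresnel reflectance at normal incidence:
  R = ((n - 1)/(n + 1))^2
  (n - 1)/(n + 1) = (1.452 - 1)/(1.452 + 1) = 0.184339
  R = 0.184339^2 = 0.0339809
  R(%) = 0.0339809 * 100 = 3.398%

3.398%


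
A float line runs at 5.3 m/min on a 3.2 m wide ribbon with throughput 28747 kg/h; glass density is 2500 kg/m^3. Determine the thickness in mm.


Ribbon cross-section from mass balance:
  Volume rate = throughput / density = 28747 / 2500 = 11.4988 m^3/h
  thickness = volume rate / (speed * 60 * width), i.e.
  thickness = throughput / (60 * speed * width * density) * 1000
  thickness = 28747 / (60 * 5.3 * 3.2 * 2500) * 1000 = 11.3 mm

11.3 mm


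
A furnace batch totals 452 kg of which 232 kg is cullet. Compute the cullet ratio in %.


Cullet ratio = (cullet mass / total batch mass) * 100
  Ratio = 232 / 452 * 100 = 51.33%

51.33%


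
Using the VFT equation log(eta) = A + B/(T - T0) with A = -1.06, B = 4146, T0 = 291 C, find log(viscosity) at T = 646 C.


VFT equation: log(eta) = A + B / (T - T0)
  T - T0 = 646 - 291 = 355
  B / (T - T0) = 4146 / 355 = 11.679
  log(eta) = -1.06 + 11.679 = 10.619

10.619


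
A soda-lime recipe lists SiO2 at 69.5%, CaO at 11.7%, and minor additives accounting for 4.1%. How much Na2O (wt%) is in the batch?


Pieces sum to 100%:
  Na2O = 100 - (SiO2 + CaO + others)
  Na2O = 100 - (69.5 + 11.7 + 4.1) = 14.7%

14.7%


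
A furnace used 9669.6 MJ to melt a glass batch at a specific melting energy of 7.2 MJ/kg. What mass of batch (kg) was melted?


Rearrange E = m * s for m:
  m = E / s
  m = 9669.6 / 7.2 = 1343.0 kg

1343.0 kg


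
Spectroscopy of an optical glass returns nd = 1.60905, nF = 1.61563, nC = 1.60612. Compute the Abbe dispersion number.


Abbe number formula: Vd = (nd - 1) / (nF - nC)
  nd - 1 = 1.60905 - 1 = 0.60905
  nF - nC = 1.61563 - 1.60612 = 0.00951
  Vd = 0.60905 / 0.00951 = 64.04

64.04


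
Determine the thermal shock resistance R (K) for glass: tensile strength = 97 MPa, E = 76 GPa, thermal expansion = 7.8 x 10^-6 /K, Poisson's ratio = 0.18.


Thermal shock resistance: R = sigma * (1 - nu) / (E * alpha)
  Numerator = 97 * (1 - 0.18) = 79.54
  Denominator = 76 * 1000 * (7.8 x 10^-6) = 0.5928
  R = 79.54 / 0.5928 = 134.2 K

134.2 K


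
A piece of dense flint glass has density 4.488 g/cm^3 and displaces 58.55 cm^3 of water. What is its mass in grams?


Rearrange rho = m / V:
  m = rho * V
  m = 4.488 * 58.55 = 262.772 g

262.772 g


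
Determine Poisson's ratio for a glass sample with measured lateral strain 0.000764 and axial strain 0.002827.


Poisson's ratio: nu = lateral strain / axial strain
  nu = 0.000764 / 0.002827 = 0.2703

0.2703


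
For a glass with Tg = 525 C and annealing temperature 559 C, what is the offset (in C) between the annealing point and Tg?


Offset = T_anneal - Tg:
  offset = 559 - 525 = 34 C

34 C


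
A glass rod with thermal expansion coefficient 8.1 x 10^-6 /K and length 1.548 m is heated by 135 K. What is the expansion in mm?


Thermal expansion formula: dL = alpha * L0 * dT
  dL = (8.1 x 10^-6) * 1.548 * 135 = 0.00169274 m
Convert to mm: 0.00169274 * 1000 = 1.6927 mm

1.6927 mm


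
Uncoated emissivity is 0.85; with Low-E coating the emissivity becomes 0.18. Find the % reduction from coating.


Percentage reduction = (1 - coated/uncoated) * 100
  Ratio = 0.18 / 0.85 = 0.2118
  Reduction = (1 - 0.2118) * 100 = 78.8%

78.8%


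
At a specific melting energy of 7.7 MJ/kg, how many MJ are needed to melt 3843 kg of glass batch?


Total energy = mass * specific energy
  E = 3843 * 7.7 = 29591.1 MJ

29591.1 MJ


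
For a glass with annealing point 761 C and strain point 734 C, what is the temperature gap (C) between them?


Gap = T_anneal - T_strain:
  gap = 761 - 734 = 27 C

27 C


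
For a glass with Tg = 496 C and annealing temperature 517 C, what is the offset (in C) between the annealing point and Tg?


Offset = T_anneal - Tg:
  offset = 517 - 496 = 21 C

21 C


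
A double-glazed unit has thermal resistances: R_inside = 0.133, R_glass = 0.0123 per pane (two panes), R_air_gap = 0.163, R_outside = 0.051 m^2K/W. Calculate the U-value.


Total thermal resistance (series):
  R_total = R_in + R_glass + R_air + R_glass + R_out
  R_total = 0.133 + 0.0123 + 0.163 + 0.0123 + 0.051 = 0.3716 m^2K/W
U-value = 1 / R_total = 1 / 0.3716 = 2.691 W/m^2K

2.691 W/m^2K


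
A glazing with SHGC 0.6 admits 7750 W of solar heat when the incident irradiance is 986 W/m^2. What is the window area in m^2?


Rearrange Q = Area * SHGC * Irradiance:
  Area = Q / (SHGC * Irradiance)
  Area = 7750 / (0.6 * 986) = 13.1 m^2

13.1 m^2


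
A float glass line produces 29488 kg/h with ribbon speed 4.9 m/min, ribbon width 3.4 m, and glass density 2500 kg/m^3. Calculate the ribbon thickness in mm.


Ribbon cross-section from mass balance:
  Volume rate = throughput / density = 29488 / 2500 = 11.7952 m^3/h
  thickness = volume rate / (speed * 60 * width), i.e.
  thickness = throughput / (60 * speed * width * density) * 1000
  thickness = 29488 / (60 * 4.9 * 3.4 * 2500) * 1000 = 11.8 mm

11.8 mm


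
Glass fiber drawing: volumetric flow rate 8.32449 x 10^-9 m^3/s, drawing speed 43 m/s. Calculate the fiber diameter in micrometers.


Cross-sectional area from continuity:
  A = Q / v = 8.32449 x 10^-9 / 43 = 1.935928 x 10^-10 m^2
Diameter from circular cross-section:
  d = sqrt(4A / pi) * 10^6 (m -> um)
  d = sqrt(4 * 1.935928 x 10^-10 / pi) * 10^6 = 15.7 um

15.7 um


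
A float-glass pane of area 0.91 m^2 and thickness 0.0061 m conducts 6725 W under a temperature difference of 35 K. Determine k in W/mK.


Fourier's law rearranged: k = Q * t / (A * dT)
  Numerator = 6725 * 0.0061 = 41.0225
  Denominator = 0.91 * 35 = 31.85
  k = 41.0225 / 31.85 = 1.288 W/mK

1.288 W/mK


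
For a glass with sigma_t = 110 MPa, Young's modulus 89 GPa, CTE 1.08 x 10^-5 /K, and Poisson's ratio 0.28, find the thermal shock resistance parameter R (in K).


Thermal shock resistance: R = sigma * (1 - nu) / (E * alpha)
  Numerator = 110 * (1 - 0.28) = 79.2
  Denominator = 89 * 1000 * (1.08 x 10^-5) = 0.9612
  R = 79.2 / 0.9612 = 82.4 K

82.4 K


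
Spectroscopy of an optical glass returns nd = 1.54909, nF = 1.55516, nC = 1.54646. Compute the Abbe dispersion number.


Abbe number formula: Vd = (nd - 1) / (nF - nC)
  nd - 1 = 1.54909 - 1 = 0.54909
  nF - nC = 1.55516 - 1.54646 = 0.0087
  Vd = 0.54909 / 0.0087 = 63.11

63.11


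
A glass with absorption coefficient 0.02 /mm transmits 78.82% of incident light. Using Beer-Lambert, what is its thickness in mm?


Rearrange T = exp(-alpha * thickness):
  thickness = -ln(T) / alpha
  T = 78.82/100 = 0.7882
  ln(T) = -0.238
  -ln(T) = 0.238
  thickness = 0.238 / 0.02 = 11.9 mm

11.9 mm


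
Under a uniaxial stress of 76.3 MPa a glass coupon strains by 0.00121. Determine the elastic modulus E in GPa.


Young's modulus: E = stress / strain
  E = 76.3 MPa / 0.00121 = 63057.85 MPa
Convert to GPa: 63057.85 / 1000 = 63.06 GPa

63.06 GPa


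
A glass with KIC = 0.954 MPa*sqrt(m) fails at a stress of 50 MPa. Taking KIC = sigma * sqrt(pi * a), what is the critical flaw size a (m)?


Rearrange KIC = sigma * sqrt(pi * a):
  sqrt(pi * a) = KIC / sigma
  sqrt(pi * a) = 0.954 / 50 = 0.01908
  a = (KIC / sigma)^2 / pi
  a = 0.01908^2 / pi = 0.0001159 m

0.0001159 m


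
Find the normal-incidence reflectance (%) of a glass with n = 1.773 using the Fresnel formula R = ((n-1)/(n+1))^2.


Fresnel reflectance at normal incidence:
  R = ((n - 1)/(n + 1))^2
  (n - 1)/(n + 1) = (1.773 - 1)/(1.773 + 1) = 0.278759
  R = 0.278759^2 = 0.0777066
  R(%) = 0.0777066 * 100 = 7.771%

7.771%


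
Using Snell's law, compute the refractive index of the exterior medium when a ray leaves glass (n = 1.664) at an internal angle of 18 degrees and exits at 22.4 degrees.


Apply Snell's law: n1 * sin(theta1) = n2 * sin(theta2)
  n2 = n1 * sin(theta1) / sin(theta2)
  sin(18) = 0.309017
  sin(22.4) = 0.38107
  n2 = 1.664 * 0.309017 / 0.38107 = 1.3494

1.3494


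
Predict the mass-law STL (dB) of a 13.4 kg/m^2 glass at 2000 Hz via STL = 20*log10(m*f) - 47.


Mass law: STL = 20 * log10(m * f) - 47
  m * f = 13.4 * 2000 = 26800
  log10(26800) = 4.42813
  STL = 20 * 4.42813 - 47 = 88.5626 - 47 = 41.6 dB

41.6 dB


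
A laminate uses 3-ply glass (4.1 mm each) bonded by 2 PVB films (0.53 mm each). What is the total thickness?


Total thickness = glass contribution + PVB contribution
  Glass: 3 * 4.1 = 12.3 mm
  PVB: 2 * 0.53 = 1.06 mm
  Total = 12.3 + 1.06 = 13.36 mm

13.36 mm


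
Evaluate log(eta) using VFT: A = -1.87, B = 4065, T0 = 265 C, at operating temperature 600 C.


VFT equation: log(eta) = A + B / (T - T0)
  T - T0 = 600 - 265 = 335
  B / (T - T0) = 4065 / 335 = 12.134
  log(eta) = -1.87 + 12.134 = 10.264

10.264


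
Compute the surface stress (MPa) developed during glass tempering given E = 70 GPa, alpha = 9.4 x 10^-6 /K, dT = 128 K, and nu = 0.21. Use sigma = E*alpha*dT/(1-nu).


Tempering stress: sigma = E * alpha * dT / (1 - nu)
  E (MPa) = 70 * 1000 = 70000
  Numerator = 70000 * (9.4 x 10^-6) * 128 = 84.224
  Denominator = 1 - 0.21 = 0.79
  sigma = 84.224 / 0.79 = 106.6 MPa

106.6 MPa


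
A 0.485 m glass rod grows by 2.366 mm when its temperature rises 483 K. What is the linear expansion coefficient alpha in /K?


Rearrange dL = alpha * L0 * dT for alpha:
  alpha = dL / (L0 * dT)
  alpha = (2.366 / 1000) / (0.485 * 483) = 0.0000101 /K = 1.01 x 10^-5 /K

1.01 x 10^-5 /K


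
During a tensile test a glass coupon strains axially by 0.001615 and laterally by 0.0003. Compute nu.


Poisson's ratio: nu = lateral strain / axial strain
  nu = 0.0003 / 0.001615 = 0.1858

0.1858


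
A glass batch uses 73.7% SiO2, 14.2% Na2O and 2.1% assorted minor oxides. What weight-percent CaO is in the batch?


Pieces sum to 100%:
  CaO = 100 - (SiO2 + Na2O + others)
  CaO = 100 - (73.7 + 14.2 + 2.1) = 10.0%

10.0%


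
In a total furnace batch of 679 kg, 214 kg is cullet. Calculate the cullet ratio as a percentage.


Cullet ratio = (cullet mass / total batch mass) * 100
  Ratio = 214 / 679 * 100 = 31.52%

31.52%


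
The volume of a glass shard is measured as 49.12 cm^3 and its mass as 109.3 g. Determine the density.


Use the definition of density:
  rho = mass / volume
  rho = 109.3 / 49.12 = 2.225 g/cm^3

2.225 g/cm^3


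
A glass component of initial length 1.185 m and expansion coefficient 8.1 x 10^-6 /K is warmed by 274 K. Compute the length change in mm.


Thermal expansion formula: dL = alpha * L0 * dT
  dL = (8.1 x 10^-6) * 1.185 * 274 = 0.00262999 m
Convert to mm: 0.00262999 * 1000 = 2.63 mm

2.63 mm


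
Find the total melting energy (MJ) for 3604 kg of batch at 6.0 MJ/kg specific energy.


Total energy = mass * specific energy
  E = 3604 * 6.0 = 21624 MJ

21624 MJ


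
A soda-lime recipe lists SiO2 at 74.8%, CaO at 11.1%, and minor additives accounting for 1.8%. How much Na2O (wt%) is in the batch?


Pieces sum to 100%:
  Na2O = 100 - (SiO2 + CaO + others)
  Na2O = 100 - (74.8 + 11.1 + 1.8) = 12.3%

12.3%


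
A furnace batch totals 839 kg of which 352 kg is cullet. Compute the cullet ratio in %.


Cullet ratio = (cullet mass / total batch mass) * 100
  Ratio = 352 / 839 * 100 = 41.95%

41.95%


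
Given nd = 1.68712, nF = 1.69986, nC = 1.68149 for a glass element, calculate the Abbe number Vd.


Abbe number formula: Vd = (nd - 1) / (nF - nC)
  nd - 1 = 1.68712 - 1 = 0.68712
  nF - nC = 1.69986 - 1.68149 = 0.01837
  Vd = 0.68712 / 0.01837 = 37.4

37.4


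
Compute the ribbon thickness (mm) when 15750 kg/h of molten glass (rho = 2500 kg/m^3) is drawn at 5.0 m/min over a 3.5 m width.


Ribbon cross-section from mass balance:
  Volume rate = throughput / density = 15750 / 2500 = 6.3 m^3/h
  thickness = volume rate / (speed * 60 * width), i.e.
  thickness = throughput / (60 * speed * width * density) * 1000
  thickness = 15750 / (60 * 5.0 * 3.5 * 2500) * 1000 = 6.0 mm

6.0 mm


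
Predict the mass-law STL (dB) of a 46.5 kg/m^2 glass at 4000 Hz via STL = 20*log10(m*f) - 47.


Mass law: STL = 20 * log10(m * f) - 47
  m * f = 46.5 * 4000 = 186000
  log10(186000) = 5.26951
  STL = 20 * 5.26951 - 47 = 105.3902 - 47 = 58.4 dB

58.4 dB


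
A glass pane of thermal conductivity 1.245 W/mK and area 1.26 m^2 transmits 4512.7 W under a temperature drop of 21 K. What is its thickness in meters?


Fourier's law: t = k * A * dT / Q
  t = 1.245 * 1.26 * 21 / 4512.7
  t = 32.9427 / 4512.7 = 0.0073 m

0.0073 m


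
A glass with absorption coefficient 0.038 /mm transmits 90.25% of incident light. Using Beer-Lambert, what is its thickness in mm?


Rearrange T = exp(-alpha * thickness):
  thickness = -ln(T) / alpha
  T = 90.25/100 = 0.9025
  ln(T) = -0.10259
  -ln(T) = 0.10259
  thickness = 0.10259 / 0.038 = 2.7 mm

2.7 mm


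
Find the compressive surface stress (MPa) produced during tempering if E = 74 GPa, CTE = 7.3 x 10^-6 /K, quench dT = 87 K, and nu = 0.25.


Tempering stress: sigma = E * alpha * dT / (1 - nu)
  E (MPa) = 74 * 1000 = 74000
  Numerator = 74000 * (7.3 x 10^-6) * 87 = 46.9974
  Denominator = 1 - 0.25 = 0.75
  sigma = 46.9974 / 0.75 = 62.7 MPa

62.7 MPa


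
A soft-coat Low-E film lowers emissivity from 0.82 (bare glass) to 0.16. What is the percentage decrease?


Percentage reduction = (1 - coated/uncoated) * 100
  Ratio = 0.16 / 0.82 = 0.1951
  Reduction = (1 - 0.1951) * 100 = 80.5%

80.5%


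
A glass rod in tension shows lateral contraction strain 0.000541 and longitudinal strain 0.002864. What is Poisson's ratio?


Poisson's ratio: nu = lateral strain / axial strain
  nu = 0.000541 / 0.002864 = 0.1889

0.1889


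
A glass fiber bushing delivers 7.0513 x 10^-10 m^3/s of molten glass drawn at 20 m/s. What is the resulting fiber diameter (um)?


Cross-sectional area from continuity:
  A = Q / v = 7.0513 x 10^-10 / 20 = 3.52565 x 10^-11 m^2
Diameter from circular cross-section:
  d = sqrt(4A / pi) * 10^6 (m -> um)
  d = sqrt(4 * 3.52565 x 10^-11 / pi) * 10^6 = 6.7 um

6.7 um


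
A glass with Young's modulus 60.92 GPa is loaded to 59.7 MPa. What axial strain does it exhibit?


Rearrange E = sigma / epsilon:
  epsilon = sigma / E
  E (MPa) = 60.92 * 1000 = 60920
  epsilon = 59.7 / 60920 = 0.00098

0.00098


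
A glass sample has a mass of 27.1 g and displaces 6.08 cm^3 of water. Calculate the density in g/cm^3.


Use the definition of density:
  rho = mass / volume
  rho = 27.1 / 6.08 = 4.457 g/cm^3

4.457 g/cm^3


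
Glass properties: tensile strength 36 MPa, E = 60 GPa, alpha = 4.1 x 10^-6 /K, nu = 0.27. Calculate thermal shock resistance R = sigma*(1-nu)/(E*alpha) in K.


Thermal shock resistance: R = sigma * (1 - nu) / (E * alpha)
  Numerator = 36 * (1 - 0.27) = 26.28
  Denominator = 60 * 1000 * (4.1 x 10^-6) = 0.246
  R = 26.28 / 0.246 = 106.8 K

106.8 K


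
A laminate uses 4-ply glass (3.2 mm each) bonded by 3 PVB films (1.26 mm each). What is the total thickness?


Total thickness = glass contribution + PVB contribution
  Glass: 4 * 3.2 = 12.8 mm
  PVB: 3 * 1.26 = 3.78 mm
  Total = 12.8 + 3.78 = 16.58 mm

16.58 mm


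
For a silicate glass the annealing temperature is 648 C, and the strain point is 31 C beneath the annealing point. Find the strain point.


Strain point = annealing point - difference:
  T_strain = 648 - 31 = 617 C

617 C


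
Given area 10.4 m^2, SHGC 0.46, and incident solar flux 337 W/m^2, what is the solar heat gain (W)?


Solar heat gain: Q = Area * SHGC * Irradiance
  Q = 10.4 * 0.46 * 337 = 1612.2 W

1612.2 W


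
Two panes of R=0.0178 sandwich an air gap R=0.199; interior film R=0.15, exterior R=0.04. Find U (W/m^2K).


Total thermal resistance (series):
  R_total = R_in + R_glass + R_air + R_glass + R_out
  R_total = 0.15 + 0.0178 + 0.199 + 0.0178 + 0.04 = 0.4246 m^2K/W
U-value = 1 / R_total = 1 / 0.4246 = 2.355 W/m^2K

2.355 W/m^2K


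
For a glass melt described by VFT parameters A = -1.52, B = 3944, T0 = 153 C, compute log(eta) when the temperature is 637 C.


VFT equation: log(eta) = A + B / (T - T0)
  T - T0 = 637 - 153 = 484
  B / (T - T0) = 3944 / 484 = 8.149
  log(eta) = -1.52 + 8.149 = 6.629

6.629


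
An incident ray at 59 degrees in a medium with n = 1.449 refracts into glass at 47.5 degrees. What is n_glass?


Apply Snell's law: n1 * sin(theta1) = n2 * sin(theta2)
  n2 = n1 * sin(theta1) / sin(theta2)
  sin(59) = 0.857167
  sin(47.5) = 0.737277
  n2 = 1.449 * 0.857167 / 0.737277 = 1.6846

1.6846


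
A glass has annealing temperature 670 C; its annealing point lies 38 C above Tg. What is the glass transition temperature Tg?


Rearrange T_anneal = Tg + offset for Tg:
  Tg = T_anneal - offset = 670 - 38 = 632 C

632 C


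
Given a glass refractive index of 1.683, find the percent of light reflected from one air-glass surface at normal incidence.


Fresnel reflectance at normal incidence:
  R = ((n - 1)/(n + 1))^2
  (n - 1)/(n + 1) = (1.683 - 1)/(1.683 + 1) = 0.254566
  R = 0.254566^2 = 0.0648038
  R(%) = 0.0648038 * 100 = 6.48%

6.48%


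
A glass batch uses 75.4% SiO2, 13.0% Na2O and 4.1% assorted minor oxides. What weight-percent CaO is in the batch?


Pieces sum to 100%:
  CaO = 100 - (SiO2 + Na2O + others)
  CaO = 100 - (75.4 + 13.0 + 4.1) = 7.5%

7.5%


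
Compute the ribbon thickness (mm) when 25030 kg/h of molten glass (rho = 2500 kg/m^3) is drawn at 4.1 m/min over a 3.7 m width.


Ribbon cross-section from mass balance:
  Volume rate = throughput / density = 25030 / 2500 = 10.012 m^3/h
  thickness = volume rate / (speed * 60 * width), i.e.
  thickness = throughput / (60 * speed * width * density) * 1000
  thickness = 25030 / (60 * 4.1 * 3.7 * 2500) * 1000 = 11.0 mm

11.0 mm


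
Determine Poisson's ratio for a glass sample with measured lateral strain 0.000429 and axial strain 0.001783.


Poisson's ratio: nu = lateral strain / axial strain
  nu = 0.000429 / 0.001783 = 0.2406

0.2406


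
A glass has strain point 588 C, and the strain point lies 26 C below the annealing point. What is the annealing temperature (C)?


T_anneal = T_strain + gap:
  T_anneal = 588 + 26 = 614 C

614 C


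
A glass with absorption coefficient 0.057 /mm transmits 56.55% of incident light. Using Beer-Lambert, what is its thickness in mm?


Rearrange T = exp(-alpha * thickness):
  thickness = -ln(T) / alpha
  T = 56.55/100 = 0.5655
  ln(T) = -0.57004
  -ln(T) = 0.57004
  thickness = 0.57004 / 0.057 = 10.0 mm

10.0 mm


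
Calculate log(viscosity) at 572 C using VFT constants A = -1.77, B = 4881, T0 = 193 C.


VFT equation: log(eta) = A + B / (T - T0)
  T - T0 = 572 - 193 = 379
  B / (T - T0) = 4881 / 379 = 12.879
  log(eta) = -1.77 + 12.879 = 11.109

11.109


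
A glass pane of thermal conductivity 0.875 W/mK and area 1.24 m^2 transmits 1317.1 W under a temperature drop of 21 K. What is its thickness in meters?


Fourier's law: t = k * A * dT / Q
  t = 0.875 * 1.24 * 21 / 1317.1
  t = 22.785 / 1317.1 = 0.0173 m

0.0173 m


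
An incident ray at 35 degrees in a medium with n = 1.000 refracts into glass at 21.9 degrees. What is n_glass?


Apply Snell's law: n1 * sin(theta1) = n2 * sin(theta2)
  n2 = n1 * sin(theta1) / sin(theta2)
  sin(35) = 0.573576
  sin(21.9) = 0.372988
  n2 = 1.000 * 0.573576 / 0.372988 = 1.5378

1.5378


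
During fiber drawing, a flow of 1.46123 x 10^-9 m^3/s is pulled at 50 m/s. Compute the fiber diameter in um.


Cross-sectional area from continuity:
  A = Q / v = 1.46123 x 10^-9 / 50 = 2.92246 x 10^-11 m^2
Diameter from circular cross-section:
  d = sqrt(4A / pi) * 10^6 (m -> um)
  d = sqrt(4 * 2.92246 x 10^-11 / pi) * 10^6 = 6.1 um

6.1 um


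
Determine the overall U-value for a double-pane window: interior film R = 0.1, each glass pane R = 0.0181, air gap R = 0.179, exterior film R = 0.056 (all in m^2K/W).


Total thermal resistance (series):
  R_total = R_in + R_glass + R_air + R_glass + R_out
  R_total = 0.1 + 0.0181 + 0.179 + 0.0181 + 0.056 = 0.3712 m^2K/W
U-value = 1 / R_total = 1 / 0.3712 = 2.694 W/m^2K

2.694 W/m^2K


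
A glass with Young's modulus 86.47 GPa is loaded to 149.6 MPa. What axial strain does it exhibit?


Rearrange E = sigma / epsilon:
  epsilon = sigma / E
  E (MPa) = 86.47 * 1000 = 86470
  epsilon = 149.6 / 86470 = 0.00173

0.00173


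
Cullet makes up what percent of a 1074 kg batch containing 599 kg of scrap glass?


Cullet ratio = (cullet mass / total batch mass) * 100
  Ratio = 599 / 1074 * 100 = 55.77%

55.77%


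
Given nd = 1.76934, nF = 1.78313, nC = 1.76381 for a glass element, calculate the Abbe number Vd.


Abbe number formula: Vd = (nd - 1) / (nF - nC)
  nd - 1 = 1.76934 - 1 = 0.76934
  nF - nC = 1.78313 - 1.76381 = 0.01932
  Vd = 0.76934 / 0.01932 = 39.82

39.82


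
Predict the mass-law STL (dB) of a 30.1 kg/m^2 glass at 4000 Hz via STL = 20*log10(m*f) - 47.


Mass law: STL = 20 * log10(m * f) - 47
  m * f = 30.1 * 4000 = 120400
  log10(120400) = 5.08063
  STL = 20 * 5.08063 - 47 = 101.6126 - 47 = 54.6 dB

54.6 dB


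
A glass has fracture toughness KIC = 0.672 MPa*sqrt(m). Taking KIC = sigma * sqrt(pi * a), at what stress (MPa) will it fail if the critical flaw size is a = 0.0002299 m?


Rearrange KIC = sigma * sqrt(pi * a):
  sigma = KIC / sqrt(pi * a)
  sqrt(pi * 0.0002299) = 0.026875
  sigma = 0.672 / 0.026875 = 25.0 MPa

25.0 MPa


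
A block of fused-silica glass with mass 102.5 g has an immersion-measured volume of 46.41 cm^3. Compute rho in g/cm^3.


Use the definition of density:
  rho = mass / volume
  rho = 102.5 / 46.41 = 2.209 g/cm^3

2.209 g/cm^3


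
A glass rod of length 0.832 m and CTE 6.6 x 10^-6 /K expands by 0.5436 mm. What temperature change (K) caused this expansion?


Rearrange dL = alpha * L0 * dT for dT:
  dT = dL / (alpha * L0)
  dL (m) = 0.5436 / 1000 = 0.0005436
  dT = 0.0005436 / ((6.6 x 10^-6) * 0.832) = 99.0 K

99.0 K


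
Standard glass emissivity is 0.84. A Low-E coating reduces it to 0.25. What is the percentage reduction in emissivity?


Percentage reduction = (1 - coated/uncoated) * 100
  Ratio = 0.25 / 0.84 = 0.2976
  Reduction = (1 - 0.2976) * 100 = 70.2%

70.2%


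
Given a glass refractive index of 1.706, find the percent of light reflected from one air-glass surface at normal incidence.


Fresnel reflectance at normal incidence:
  R = ((n - 1)/(n + 1))^2
  (n - 1)/(n + 1) = (1.706 - 1)/(1.706 + 1) = 0.260902
  R = 0.260902^2 = 0.0680699
  R(%) = 0.0680699 * 100 = 6.807%

6.807%


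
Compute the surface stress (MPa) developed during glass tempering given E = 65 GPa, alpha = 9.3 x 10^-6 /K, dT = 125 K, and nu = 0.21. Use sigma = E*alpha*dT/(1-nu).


Tempering stress: sigma = E * alpha * dT / (1 - nu)
  E (MPa) = 65 * 1000 = 65000
  Numerator = 65000 * (9.3 x 10^-6) * 125 = 75.5625
  Denominator = 1 - 0.21 = 0.79
  sigma = 75.5625 / 0.79 = 95.6 MPa

95.6 MPa


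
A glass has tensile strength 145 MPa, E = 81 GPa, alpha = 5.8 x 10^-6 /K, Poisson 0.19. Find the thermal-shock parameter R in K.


Thermal shock resistance: R = sigma * (1 - nu) / (E * alpha)
  Numerator = 145 * (1 - 0.19) = 117.45
  Denominator = 81 * 1000 * (5.8 x 10^-6) = 0.4698
  R = 117.45 / 0.4698 = 250.0 K

250.0 K


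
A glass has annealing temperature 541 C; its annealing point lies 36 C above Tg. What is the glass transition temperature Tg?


Rearrange T_anneal = Tg + offset for Tg:
  Tg = T_anneal - offset = 541 - 36 = 505 C

505 C


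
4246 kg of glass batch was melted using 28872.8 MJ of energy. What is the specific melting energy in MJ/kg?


Rearrange E = m * s for s:
  s = E / m
  s = 28872.8 / 4246 = 6.8 MJ/kg

6.8 MJ/kg


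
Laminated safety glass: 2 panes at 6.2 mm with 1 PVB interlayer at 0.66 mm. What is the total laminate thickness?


Total thickness = glass contribution + PVB contribution
  Glass: 2 * 6.2 = 12.4 mm
  PVB: 1 * 0.66 = 0.66 mm
  Total = 12.4 + 0.66 = 13.06 mm

13.06 mm


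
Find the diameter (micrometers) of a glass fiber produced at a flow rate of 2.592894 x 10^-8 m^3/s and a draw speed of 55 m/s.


Cross-sectional area from continuity:
  A = Q / v = 2.592894 x 10^-8 / 55 = 4.714353 x 10^-10 m^2
Diameter from circular cross-section:
  d = sqrt(4A / pi) * 10^6 (m -> um)
  d = sqrt(4 * 4.714353 x 10^-10 / pi) * 10^6 = 24.5 um

24.5 um


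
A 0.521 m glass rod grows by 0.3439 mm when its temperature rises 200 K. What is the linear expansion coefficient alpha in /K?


Rearrange dL = alpha * L0 * dT for alpha:
  alpha = dL / (L0 * dT)
  alpha = (0.3439 / 1000) / (0.521 * 200) = 0.0000033 /K = 3.3 x 10^-6 /K

3.3 x 10^-6 /K


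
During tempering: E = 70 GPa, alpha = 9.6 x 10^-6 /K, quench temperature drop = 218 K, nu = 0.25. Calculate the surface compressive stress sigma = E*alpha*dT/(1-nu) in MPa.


Tempering stress: sigma = E * alpha * dT / (1 - nu)
  E (MPa) = 70 * 1000 = 70000
  Numerator = 70000 * (9.6 x 10^-6) * 218 = 146.496
  Denominator = 1 - 0.25 = 0.75
  sigma = 146.496 / 0.75 = 195.3 MPa

195.3 MPa


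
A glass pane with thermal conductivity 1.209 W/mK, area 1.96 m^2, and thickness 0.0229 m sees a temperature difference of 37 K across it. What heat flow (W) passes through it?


Fourier's law: Q = k * A * dT / t
  Q = 1.209 * 1.96 * 37 / 0.0229
  Q = 87.67668 / 0.0229 = 3828.7 W

3828.7 W


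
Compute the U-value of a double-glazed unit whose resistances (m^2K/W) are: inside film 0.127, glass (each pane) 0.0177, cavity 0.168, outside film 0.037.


Total thermal resistance (series):
  R_total = R_in + R_glass + R_air + R_glass + R_out
  R_total = 0.127 + 0.0177 + 0.168 + 0.0177 + 0.037 = 0.3674 m^2K/W
U-value = 1 / R_total = 1 / 0.3674 = 2.722 W/m^2K

2.722 W/m^2K


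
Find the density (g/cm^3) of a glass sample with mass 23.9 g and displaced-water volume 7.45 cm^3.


Use the definition of density:
  rho = mass / volume
  rho = 23.9 / 7.45 = 3.208 g/cm^3

3.208 g/cm^3


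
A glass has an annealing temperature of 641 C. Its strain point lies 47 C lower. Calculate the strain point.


Strain point = annealing point - difference:
  T_strain = 641 - 47 = 594 C

594 C


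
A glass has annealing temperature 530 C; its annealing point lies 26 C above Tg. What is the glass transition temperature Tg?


Rearrange T_anneal = Tg + offset for Tg:
  Tg = T_anneal - offset = 530 - 26 = 504 C

504 C


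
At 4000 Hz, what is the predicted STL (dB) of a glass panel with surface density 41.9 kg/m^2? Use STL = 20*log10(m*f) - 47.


Mass law: STL = 20 * log10(m * f) - 47
  m * f = 41.9 * 4000 = 167600
  log10(167600) = 5.22427
  STL = 20 * 5.22427 - 47 = 104.4854 - 47 = 57.5 dB

57.5 dB


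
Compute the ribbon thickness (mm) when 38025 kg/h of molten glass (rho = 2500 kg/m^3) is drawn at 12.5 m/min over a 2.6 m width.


Ribbon cross-section from mass balance:
  Volume rate = throughput / density = 38025 / 2500 = 15.21 m^3/h
  thickness = volume rate / (speed * 60 * width), i.e.
  thickness = throughput / (60 * speed * width * density) * 1000
  thickness = 38025 / (60 * 12.5 * 2.6 * 2500) * 1000 = 7.8 mm

7.8 mm


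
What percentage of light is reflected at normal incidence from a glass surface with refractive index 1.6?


Fresnel reflectance at normal incidence:
  R = ((n - 1)/(n + 1))^2
  (n - 1)/(n + 1) = (1.6 - 1)/(1.6 + 1) = 0.230769
  R = 0.230769^2 = 0.0532543
  R(%) = 0.0532543 * 100 = 5.325%

5.325%


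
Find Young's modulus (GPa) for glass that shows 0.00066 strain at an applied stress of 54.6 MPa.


Young's modulus: E = stress / strain
  E = 54.6 MPa / 0.00066 = 82727.27 MPa
Convert to GPa: 82727.27 / 1000 = 82.73 GPa

82.73 GPa


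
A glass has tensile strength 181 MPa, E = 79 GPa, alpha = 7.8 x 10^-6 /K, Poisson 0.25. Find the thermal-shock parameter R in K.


Thermal shock resistance: R = sigma * (1 - nu) / (E * alpha)
  Numerator = 181 * (1 - 0.25) = 135.75
  Denominator = 79 * 1000 * (7.8 x 10^-6) = 0.6162
  R = 135.75 / 0.6162 = 220.3 K

220.3 K


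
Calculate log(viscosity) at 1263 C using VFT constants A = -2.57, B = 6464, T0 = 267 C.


VFT equation: log(eta) = A + B / (T - T0)
  T - T0 = 1263 - 267 = 996
  B / (T - T0) = 6464 / 996 = 6.49
  log(eta) = -2.57 + 6.49 = 3.92

3.92


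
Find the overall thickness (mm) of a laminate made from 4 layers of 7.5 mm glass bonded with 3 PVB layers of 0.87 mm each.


Total thickness = glass contribution + PVB contribution
  Glass: 4 * 7.5 = 30.0 mm
  PVB: 3 * 0.87 = 2.61 mm
  Total = 30.0 + 2.61 = 32.61 mm

32.61 mm


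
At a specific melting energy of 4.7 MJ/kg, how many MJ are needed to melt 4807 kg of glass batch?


Total energy = mass * specific energy
  E = 4807 * 4.7 = 22592.9 MJ

22592.9 MJ


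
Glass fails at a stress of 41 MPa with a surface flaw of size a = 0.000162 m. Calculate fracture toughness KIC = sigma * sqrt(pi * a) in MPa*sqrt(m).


Fracture toughness: KIC = sigma * sqrt(pi * a)
  pi * a = pi * 0.000162 = 0.000508938
  sqrt(pi * a) = 0.02256
  KIC = 41 * 0.02256 = 0.925 MPa*sqrt(m)

0.925 MPa*sqrt(m)


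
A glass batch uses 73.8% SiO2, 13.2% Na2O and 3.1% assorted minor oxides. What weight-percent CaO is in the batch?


Pieces sum to 100%:
  CaO = 100 - (SiO2 + Na2O + others)
  CaO = 100 - (73.8 + 13.2 + 3.1) = 9.9%

9.9%


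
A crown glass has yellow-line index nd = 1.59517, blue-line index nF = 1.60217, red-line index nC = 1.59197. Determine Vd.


Abbe number formula: Vd = (nd - 1) / (nF - nC)
  nd - 1 = 1.59517 - 1 = 0.59517
  nF - nC = 1.60217 - 1.59197 = 0.0102
  Vd = 0.59517 / 0.0102 = 58.35

58.35


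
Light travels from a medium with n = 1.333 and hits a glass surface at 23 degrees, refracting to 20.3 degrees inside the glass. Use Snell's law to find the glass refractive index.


Apply Snell's law: n1 * sin(theta1) = n2 * sin(theta2)
  n2 = n1 * sin(theta1) / sin(theta2)
  sin(23) = 0.390731
  sin(20.3) = 0.346936
  n2 = 1.333 * 0.390731 / 0.346936 = 1.5013

1.5013


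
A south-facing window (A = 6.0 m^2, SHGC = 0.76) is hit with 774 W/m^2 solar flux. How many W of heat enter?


Solar heat gain: Q = Area * SHGC * Irradiance
  Q = 6.0 * 0.76 * 774 = 3529.4 W

3529.4 W


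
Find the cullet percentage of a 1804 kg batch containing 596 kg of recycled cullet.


Cullet ratio = (cullet mass / total batch mass) * 100
  Ratio = 596 / 1804 * 100 = 33.04%

33.04%


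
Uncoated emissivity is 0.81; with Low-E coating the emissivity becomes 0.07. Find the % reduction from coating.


Percentage reduction = (1 - coated/uncoated) * 100
  Ratio = 0.07 / 0.81 = 0.0864
  Reduction = (1 - 0.0864) * 100 = 91.4%

91.4%


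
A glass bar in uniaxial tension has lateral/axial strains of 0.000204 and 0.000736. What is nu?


Poisson's ratio: nu = lateral strain / axial strain
  nu = 0.000204 / 0.000736 = 0.2772

0.2772


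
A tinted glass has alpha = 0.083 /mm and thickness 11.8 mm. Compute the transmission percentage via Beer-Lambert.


Beer-Lambert law: T = exp(-alpha * thickness)
  exponent = -0.083 * 11.8 = -0.9794
  T = exp(-0.9794) = 0.3755
  Percentage = 0.3755 * 100 = 37.55%

37.55%


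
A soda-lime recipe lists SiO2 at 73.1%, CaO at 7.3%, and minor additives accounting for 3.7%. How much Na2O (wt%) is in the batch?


Pieces sum to 100%:
  Na2O = 100 - (SiO2 + CaO + others)
  Na2O = 100 - (73.1 + 7.3 + 3.7) = 15.9%

15.9%


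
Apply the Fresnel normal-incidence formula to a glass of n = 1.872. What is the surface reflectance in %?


Fresnel reflectance at normal incidence:
  R = ((n - 1)/(n + 1))^2
  (n - 1)/(n + 1) = (1.872 - 1)/(1.872 + 1) = 0.303621
  R = 0.303621^2 = 0.0921857
  R(%) = 0.0921857 * 100 = 9.219%

9.219%


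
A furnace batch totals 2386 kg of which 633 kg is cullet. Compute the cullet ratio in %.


Cullet ratio = (cullet mass / total batch mass) * 100
  Ratio = 633 / 2386 * 100 = 26.53%

26.53%


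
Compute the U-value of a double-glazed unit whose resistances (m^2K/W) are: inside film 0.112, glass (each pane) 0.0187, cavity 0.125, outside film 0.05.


Total thermal resistance (series):
  R_total = R_in + R_glass + R_air + R_glass + R_out
  R_total = 0.112 + 0.0187 + 0.125 + 0.0187 + 0.05 = 0.3244 m^2K/W
U-value = 1 / R_total = 1 / 0.3244 = 3.083 W/m^2K

3.083 W/m^2K


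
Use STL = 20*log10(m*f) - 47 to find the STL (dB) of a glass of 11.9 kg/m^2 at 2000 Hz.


Mass law: STL = 20 * log10(m * f) - 47
  m * f = 11.9 * 2000 = 23800
  log10(23800) = 4.37658
  STL = 20 * 4.37658 - 47 = 87.5316 - 47 = 40.5 dB

40.5 dB


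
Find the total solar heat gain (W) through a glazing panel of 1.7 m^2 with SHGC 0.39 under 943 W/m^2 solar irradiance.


Solar heat gain: Q = Area * SHGC * Irradiance
  Q = 1.7 * 0.39 * 943 = 625.2 W

625.2 W


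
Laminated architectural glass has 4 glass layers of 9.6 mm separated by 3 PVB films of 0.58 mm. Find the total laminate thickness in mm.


Total thickness = glass contribution + PVB contribution
  Glass: 4 * 9.6 = 38.4 mm
  PVB: 3 * 0.58 = 1.74 mm
  Total = 38.4 + 1.74 = 40.14 mm

40.14 mm


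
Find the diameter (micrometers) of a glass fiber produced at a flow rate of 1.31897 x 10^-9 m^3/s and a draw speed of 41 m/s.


Cross-sectional area from continuity:
  A = Q / v = 1.31897 x 10^-9 / 41 = 3.217 x 10^-11 m^2
Diameter from circular cross-section:
  d = sqrt(4A / pi) * 10^6 (m -> um)
  d = sqrt(4 * 3.217 x 10^-11 / pi) * 10^6 = 6.4 um

6.4 um


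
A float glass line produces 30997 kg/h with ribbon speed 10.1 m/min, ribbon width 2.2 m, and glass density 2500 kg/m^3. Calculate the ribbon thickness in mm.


Ribbon cross-section from mass balance:
  Volume rate = throughput / density = 30997 / 2500 = 12.3988 m^3/h
  thickness = volume rate / (speed * 60 * width), i.e.
  thickness = throughput / (60 * speed * width * density) * 1000
  thickness = 30997 / (60 * 10.1 * 2.2 * 2500) * 1000 = 9.3 mm

9.3 mm


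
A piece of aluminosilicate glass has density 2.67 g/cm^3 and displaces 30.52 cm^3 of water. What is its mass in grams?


Rearrange rho = m / V:
  m = rho * V
  m = 2.67 * 30.52 = 81.488 g

81.488 g


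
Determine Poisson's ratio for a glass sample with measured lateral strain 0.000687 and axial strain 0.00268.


Poisson's ratio: nu = lateral strain / axial strain
  nu = 0.000687 / 0.00268 = 0.2563

0.2563


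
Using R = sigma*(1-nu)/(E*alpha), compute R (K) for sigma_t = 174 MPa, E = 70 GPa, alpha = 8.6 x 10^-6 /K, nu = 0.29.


Thermal shock resistance: R = sigma * (1 - nu) / (E * alpha)
  Numerator = 174 * (1 - 0.29) = 123.54
  Denominator = 70 * 1000 * (8.6 x 10^-6) = 0.602
  R = 123.54 / 0.602 = 205.2 K

205.2 K


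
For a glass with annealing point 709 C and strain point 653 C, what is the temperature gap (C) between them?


Gap = T_anneal - T_strain:
  gap = 709 - 653 = 56 C

56 C


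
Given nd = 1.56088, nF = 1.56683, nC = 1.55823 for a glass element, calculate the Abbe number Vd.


Abbe number formula: Vd = (nd - 1) / (nF - nC)
  nd - 1 = 1.56088 - 1 = 0.56088
  nF - nC = 1.56683 - 1.55823 = 0.0086
  Vd = 0.56088 / 0.0086 = 65.22

65.22


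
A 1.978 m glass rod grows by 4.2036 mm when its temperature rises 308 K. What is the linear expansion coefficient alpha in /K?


Rearrange dL = alpha * L0 * dT for alpha:
  alpha = dL / (L0 * dT)
  alpha = (4.2036 / 1000) / (1.978 * 308) = 0.0000069 /K = 6.9 x 10^-6 /K

6.9 x 10^-6 /K


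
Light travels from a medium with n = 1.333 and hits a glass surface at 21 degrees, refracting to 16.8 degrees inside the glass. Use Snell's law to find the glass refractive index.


Apply Snell's law: n1 * sin(theta1) = n2 * sin(theta2)
  n2 = n1 * sin(theta1) / sin(theta2)
  sin(21) = 0.358368
  sin(16.8) = 0.289032
  n2 = 1.333 * 0.358368 / 0.289032 = 1.6528

1.6528


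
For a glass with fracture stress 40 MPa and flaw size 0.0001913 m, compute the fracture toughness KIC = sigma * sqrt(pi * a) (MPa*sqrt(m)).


Fracture toughness: KIC = sigma * sqrt(pi * a)
  pi * a = pi * 0.0001913 = 0.000600987
  sqrt(pi * a) = 0.024515
  KIC = 40 * 0.024515 = 0.981 MPa*sqrt(m)

0.981 MPa*sqrt(m)


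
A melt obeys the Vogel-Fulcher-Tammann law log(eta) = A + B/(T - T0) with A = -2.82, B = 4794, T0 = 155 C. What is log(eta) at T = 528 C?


VFT equation: log(eta) = A + B / (T - T0)
  T - T0 = 528 - 155 = 373
  B / (T - T0) = 4794 / 373 = 12.853
  log(eta) = -2.82 + 12.853 = 10.033

10.033
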